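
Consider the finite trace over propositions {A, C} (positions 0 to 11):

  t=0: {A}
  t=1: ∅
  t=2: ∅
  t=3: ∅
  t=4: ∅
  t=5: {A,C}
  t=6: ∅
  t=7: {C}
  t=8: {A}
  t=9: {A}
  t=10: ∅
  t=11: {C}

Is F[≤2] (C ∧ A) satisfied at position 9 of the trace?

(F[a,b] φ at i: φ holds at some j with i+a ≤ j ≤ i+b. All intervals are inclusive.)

No

Check (C ∧ A) at each j in [9,11]:
  j=9: false
  j=10: false
  j=11: false
No position in the window satisfies it → formula fails.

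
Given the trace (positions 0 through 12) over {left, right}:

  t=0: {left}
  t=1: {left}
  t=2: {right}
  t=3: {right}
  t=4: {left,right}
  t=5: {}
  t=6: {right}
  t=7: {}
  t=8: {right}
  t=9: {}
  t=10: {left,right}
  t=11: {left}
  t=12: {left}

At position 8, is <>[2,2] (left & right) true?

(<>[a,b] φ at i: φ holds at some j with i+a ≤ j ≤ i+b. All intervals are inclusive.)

Yes

Check (left & right) at each j in [10,10]:
  j=10: true
Found at j=10 → formula holds.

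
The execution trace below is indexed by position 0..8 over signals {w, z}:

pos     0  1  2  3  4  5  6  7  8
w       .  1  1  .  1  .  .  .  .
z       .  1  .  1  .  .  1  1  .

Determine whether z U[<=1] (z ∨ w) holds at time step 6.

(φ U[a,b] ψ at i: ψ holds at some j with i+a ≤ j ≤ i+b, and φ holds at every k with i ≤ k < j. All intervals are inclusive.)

Yes

Need some j in [6,7] with (z ∨ w), and z at every k in [6,j-1].
  j=6: (z ∨ w) holds; no prefix to check → satisfied.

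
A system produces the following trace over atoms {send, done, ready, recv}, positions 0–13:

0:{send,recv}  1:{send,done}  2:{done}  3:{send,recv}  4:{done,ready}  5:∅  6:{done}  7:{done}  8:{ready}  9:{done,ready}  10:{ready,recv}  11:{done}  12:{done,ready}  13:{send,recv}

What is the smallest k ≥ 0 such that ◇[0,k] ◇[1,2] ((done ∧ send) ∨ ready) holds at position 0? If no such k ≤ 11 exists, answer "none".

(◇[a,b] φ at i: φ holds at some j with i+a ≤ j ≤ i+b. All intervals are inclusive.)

Scan j = 0,1,… for ◇[1,2] ((done ∧ send) ∨ ready):
  j=0: holds
First hit at j=0, so smallest k = 0-0 = 0.

0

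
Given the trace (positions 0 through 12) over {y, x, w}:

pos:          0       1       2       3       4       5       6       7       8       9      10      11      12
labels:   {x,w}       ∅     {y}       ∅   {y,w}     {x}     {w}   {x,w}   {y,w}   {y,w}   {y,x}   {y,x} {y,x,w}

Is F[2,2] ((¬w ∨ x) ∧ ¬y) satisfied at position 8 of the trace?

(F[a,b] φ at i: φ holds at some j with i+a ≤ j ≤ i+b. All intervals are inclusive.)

Check ((¬w ∨ x) ∧ ¬y) at each j in [10,10]:
  j=10: false
No position in the window satisfies it → formula fails.

No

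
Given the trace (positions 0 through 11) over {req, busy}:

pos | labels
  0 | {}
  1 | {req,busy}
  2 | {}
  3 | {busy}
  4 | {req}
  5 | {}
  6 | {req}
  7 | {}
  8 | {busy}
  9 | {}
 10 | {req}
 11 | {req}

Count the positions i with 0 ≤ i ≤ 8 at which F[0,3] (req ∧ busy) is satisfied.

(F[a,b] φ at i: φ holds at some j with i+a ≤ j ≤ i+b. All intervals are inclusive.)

Evaluate at each i in [0,8]:
  i=0: ✓ (witness j=1)
  i=1: ✓ (witness j=1)
  i=2: ✗ (none in [2,5])
  i=3: ✗ (none in [3,6])
  i=4: ✗ (none in [4,7])
  i=5: ✗ (none in [5,8])
  i=6: ✗ (none in [6,9])
  i=7: ✗ (none in [7,10])
  i=8: ✗ (none in [8,11])
Positions where it holds: {0, 1} → 2.

2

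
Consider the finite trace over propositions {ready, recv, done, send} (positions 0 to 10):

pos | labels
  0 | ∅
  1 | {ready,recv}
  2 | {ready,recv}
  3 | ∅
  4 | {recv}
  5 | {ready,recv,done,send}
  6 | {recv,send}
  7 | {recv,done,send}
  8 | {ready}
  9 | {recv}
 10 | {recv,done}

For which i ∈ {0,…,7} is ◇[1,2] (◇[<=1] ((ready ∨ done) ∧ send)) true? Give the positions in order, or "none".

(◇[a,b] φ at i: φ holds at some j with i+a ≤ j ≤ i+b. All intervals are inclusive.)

2, 3, 4, 5, 6

Evaluate at each i in [0,7]:
  i=0: ✗ (none in [1,2])
  i=1: ✗ (none in [2,3])
  i=2: ✓ (witness j=4)
  i=3: ✓ (witness j=4)
  i=4: ✓ (witness j=5)
  i=5: ✓ (witness j=6)
  i=6: ✓ (witness j=7)
  i=7: ✗ (none in [8,9])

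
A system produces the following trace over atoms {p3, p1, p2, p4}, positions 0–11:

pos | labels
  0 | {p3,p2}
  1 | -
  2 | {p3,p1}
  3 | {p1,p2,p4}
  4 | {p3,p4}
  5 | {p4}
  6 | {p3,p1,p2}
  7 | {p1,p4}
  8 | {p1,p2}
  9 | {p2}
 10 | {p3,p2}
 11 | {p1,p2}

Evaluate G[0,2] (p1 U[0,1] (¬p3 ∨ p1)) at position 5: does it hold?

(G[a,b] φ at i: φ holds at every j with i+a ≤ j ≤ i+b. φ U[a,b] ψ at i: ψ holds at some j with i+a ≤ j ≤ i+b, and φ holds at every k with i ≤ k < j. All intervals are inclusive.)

Check (p1 U[0,1] (¬p3 ∨ p1)) at every j in [5,7]:
  j=5: holds
  j=6: holds
  j=7: holds
All positions satisfy it → formula holds.

Holds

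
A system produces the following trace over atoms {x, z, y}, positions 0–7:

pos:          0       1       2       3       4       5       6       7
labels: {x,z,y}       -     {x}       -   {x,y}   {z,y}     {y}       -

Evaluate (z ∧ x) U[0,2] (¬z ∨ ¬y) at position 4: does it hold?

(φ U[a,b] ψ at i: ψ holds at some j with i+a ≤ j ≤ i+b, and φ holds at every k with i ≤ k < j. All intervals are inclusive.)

True

Need some j in [4,6] with (¬z ∨ ¬y), and (z ∧ x) at every k in [4,j-1].
  j=4: (¬z ∨ ¬y) holds; no prefix to check → satisfied.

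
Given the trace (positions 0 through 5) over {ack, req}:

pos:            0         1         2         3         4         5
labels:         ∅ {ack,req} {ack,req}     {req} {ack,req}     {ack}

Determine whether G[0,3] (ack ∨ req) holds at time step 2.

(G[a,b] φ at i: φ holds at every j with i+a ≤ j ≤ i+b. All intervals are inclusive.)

Yes

Check (ack ∨ req) at every j in [2,5]:
  j=2: true
  j=3: true
  j=4: true
  j=5: true
All positions satisfy it → formula holds.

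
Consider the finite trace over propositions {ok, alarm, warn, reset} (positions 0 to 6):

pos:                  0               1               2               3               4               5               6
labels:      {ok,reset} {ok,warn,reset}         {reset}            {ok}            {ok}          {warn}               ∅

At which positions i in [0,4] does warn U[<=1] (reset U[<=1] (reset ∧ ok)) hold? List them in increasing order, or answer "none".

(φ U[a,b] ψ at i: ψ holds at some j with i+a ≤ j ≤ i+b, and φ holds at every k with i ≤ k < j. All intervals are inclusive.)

0, 1

Evaluate at each i in [0,4]:
  i=0: ✓ (rhs at j=0)
  i=1: ✓ (rhs at j=1)
  i=2: ✗ (no rhs in [2,3])
  i=3: ✗ (no rhs in [3,4])
  i=4: ✗ (no rhs in [4,5])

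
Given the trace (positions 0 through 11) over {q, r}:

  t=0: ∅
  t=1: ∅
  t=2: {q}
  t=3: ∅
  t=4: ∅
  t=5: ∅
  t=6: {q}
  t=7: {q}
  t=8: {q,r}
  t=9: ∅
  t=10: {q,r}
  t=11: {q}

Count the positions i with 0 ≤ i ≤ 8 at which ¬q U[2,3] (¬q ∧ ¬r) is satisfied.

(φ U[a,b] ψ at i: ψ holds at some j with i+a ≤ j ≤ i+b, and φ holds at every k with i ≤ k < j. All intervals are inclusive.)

1

Evaluate at each i in [0,8]:
  i=0: ✗ (lhs fails at k=2 before rhs at j=3)
  i=1: ✗ (lhs fails at k=2 before rhs at j=3)
  i=2: ✗ (lhs fails at k=2 before rhs at j=4)
  i=3: ✓ (rhs at j=5; lhs holds on [3,4])
  i=4: ✗ (no rhs in [6,7])
  i=5: ✗ (no rhs in [7,8])
  i=6: ✗ (lhs fails at k=6 before rhs at j=9)
  i=7: ✗ (lhs fails at k=7 before rhs at j=9)
  i=8: ✗ (no rhs in [10,11])
Positions where it holds: {3} → 1.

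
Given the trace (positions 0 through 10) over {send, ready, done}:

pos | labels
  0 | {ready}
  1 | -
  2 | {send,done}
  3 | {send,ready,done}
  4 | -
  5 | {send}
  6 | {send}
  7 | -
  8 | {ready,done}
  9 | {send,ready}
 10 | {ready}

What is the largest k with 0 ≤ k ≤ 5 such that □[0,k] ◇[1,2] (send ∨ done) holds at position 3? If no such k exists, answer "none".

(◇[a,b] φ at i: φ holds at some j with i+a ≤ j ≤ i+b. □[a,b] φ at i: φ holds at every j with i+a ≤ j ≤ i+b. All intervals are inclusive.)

◇[1,2] (send ∨ done) must hold from j=3 onward; find where it first fails.
  j=3: holds
  j=4: holds
  j=5: holds
  j=6: holds
  j=7: holds
  j=8: holds
Holds through j=8; largest k = 5.

5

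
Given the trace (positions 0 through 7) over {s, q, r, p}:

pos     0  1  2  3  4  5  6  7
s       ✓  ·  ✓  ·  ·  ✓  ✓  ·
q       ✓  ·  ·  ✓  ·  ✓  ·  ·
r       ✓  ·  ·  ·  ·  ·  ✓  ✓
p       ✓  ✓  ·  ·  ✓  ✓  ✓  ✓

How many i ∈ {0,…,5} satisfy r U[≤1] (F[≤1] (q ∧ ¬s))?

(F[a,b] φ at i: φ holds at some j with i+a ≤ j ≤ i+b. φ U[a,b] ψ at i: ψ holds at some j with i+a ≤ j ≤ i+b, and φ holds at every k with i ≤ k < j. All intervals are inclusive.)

2

Evaluate at each i in [0,5]:
  i=0: ✗ (no rhs in [0,1])
  i=1: ✗ (lhs fails at k=1 before rhs at j=2)
  i=2: ✓ (rhs at j=2)
  i=3: ✓ (rhs at j=3)
  i=4: ✗ (no rhs in [4,5])
  i=5: ✗ (no rhs in [5,6])
Positions where it holds: {2, 3} → 2.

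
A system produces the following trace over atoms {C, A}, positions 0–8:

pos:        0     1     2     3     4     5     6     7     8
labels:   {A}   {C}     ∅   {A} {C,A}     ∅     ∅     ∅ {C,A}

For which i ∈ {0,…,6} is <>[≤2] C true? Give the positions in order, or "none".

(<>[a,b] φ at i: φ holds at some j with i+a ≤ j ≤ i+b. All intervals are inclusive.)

Evaluate at each i in [0,6]:
  i=0: ✓ (witness j=1)
  i=1: ✓ (witness j=1)
  i=2: ✓ (witness j=4)
  i=3: ✓ (witness j=4)
  i=4: ✓ (witness j=4)
  i=5: ✗ (none in [5,7])
  i=6: ✓ (witness j=8)

0, 1, 2, 3, 4, 6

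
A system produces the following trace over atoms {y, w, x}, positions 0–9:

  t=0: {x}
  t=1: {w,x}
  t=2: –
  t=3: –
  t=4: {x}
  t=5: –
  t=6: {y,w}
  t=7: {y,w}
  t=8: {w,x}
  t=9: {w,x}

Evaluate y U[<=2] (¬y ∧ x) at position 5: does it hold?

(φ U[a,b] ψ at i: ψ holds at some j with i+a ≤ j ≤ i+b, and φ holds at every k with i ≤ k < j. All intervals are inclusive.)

No

Need some j in [5,7] with (¬y ∧ x), and y at every k in [5,j-1].
  j=5: (¬y ∧ x) false.
  j=6: (¬y ∧ x) false.
  j=7: (¬y ∧ x) false.
No j in the window works → until fails.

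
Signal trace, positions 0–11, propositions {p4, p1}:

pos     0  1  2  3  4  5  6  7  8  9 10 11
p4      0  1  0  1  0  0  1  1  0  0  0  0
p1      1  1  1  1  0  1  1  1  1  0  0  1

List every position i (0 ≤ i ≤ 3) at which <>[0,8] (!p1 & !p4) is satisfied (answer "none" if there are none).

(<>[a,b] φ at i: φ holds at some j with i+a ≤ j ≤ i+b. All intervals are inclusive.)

0, 1, 2, 3

Evaluate at each i in [0,3]:
  i=0: ✓ (witness j=4)
  i=1: ✓ (witness j=4)
  i=2: ✓ (witness j=4)
  i=3: ✓ (witness j=4)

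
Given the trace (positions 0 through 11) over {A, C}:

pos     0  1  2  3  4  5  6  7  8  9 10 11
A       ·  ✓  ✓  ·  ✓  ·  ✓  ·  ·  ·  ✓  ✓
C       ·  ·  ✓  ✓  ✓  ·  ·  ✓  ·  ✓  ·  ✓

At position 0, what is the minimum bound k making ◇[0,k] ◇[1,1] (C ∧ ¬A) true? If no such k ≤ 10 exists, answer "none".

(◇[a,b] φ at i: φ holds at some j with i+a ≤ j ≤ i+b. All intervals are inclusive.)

2

Scan j = 0,1,… for ◇[1,1] (C ∧ ¬A):
  j=0: fails
  j=1: fails
  j=2: holds
First hit at j=2, so smallest k = 2-0 = 2.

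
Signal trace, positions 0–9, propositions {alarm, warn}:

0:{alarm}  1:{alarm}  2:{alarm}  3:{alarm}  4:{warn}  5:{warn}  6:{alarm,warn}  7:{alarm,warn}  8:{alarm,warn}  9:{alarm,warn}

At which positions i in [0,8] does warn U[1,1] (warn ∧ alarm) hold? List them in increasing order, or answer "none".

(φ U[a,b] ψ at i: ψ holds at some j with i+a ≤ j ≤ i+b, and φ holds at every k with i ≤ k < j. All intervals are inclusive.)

5, 6, 7, 8

Evaluate at each i in [0,8]:
  i=0: ✗ (no rhs in [1,1])
  i=1: ✗ (no rhs in [2,2])
  i=2: ✗ (no rhs in [3,3])
  i=3: ✗ (no rhs in [4,4])
  i=4: ✗ (no rhs in [5,5])
  i=5: ✓ (rhs at j=6; lhs holds on [5,5])
  i=6: ✓ (rhs at j=7; lhs holds on [6,6])
  i=7: ✓ (rhs at j=8; lhs holds on [7,7])
  i=8: ✓ (rhs at j=9; lhs holds on [8,8])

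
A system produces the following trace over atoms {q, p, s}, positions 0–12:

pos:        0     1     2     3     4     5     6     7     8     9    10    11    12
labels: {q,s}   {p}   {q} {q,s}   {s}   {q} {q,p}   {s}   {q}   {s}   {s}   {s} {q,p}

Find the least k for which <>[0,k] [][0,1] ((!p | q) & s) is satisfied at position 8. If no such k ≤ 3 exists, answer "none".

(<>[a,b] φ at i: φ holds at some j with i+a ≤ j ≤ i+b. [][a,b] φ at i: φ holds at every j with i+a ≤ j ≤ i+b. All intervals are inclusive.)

Scan j = 8,9,… for [][0,1] ((!p | q) & s):
  j=8: fails
  j=9: holds
First hit at j=9, so smallest k = 9-8 = 1.

1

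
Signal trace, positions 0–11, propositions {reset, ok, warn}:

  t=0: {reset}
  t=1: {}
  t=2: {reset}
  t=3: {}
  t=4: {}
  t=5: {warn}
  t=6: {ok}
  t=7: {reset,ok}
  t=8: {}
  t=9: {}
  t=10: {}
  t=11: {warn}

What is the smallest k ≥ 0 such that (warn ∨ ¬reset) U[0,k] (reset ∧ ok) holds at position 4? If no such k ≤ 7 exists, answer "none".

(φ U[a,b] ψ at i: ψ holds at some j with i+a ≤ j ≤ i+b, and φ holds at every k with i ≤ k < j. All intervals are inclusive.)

Need earliest j ≥ 4 with (reset ∧ ok), and (warn ∨ ¬reset) at every k in [4,j-1].
  j=4: rhs fails.
  j=5: rhs fails.
  j=6: rhs fails.
  j=7: rhs holds; lhs holds on [4,6]. k = 3.

3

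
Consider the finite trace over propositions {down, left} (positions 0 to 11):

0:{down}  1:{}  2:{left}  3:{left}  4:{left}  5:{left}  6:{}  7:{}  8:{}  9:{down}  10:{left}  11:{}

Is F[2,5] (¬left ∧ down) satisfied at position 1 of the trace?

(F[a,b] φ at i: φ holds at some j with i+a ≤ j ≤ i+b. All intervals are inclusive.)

Check (¬left ∧ down) at each j in [3,6]:
  j=3: false
  j=4: false
  j=5: false
  j=6: false
No position in the window satisfies it → formula fails.

False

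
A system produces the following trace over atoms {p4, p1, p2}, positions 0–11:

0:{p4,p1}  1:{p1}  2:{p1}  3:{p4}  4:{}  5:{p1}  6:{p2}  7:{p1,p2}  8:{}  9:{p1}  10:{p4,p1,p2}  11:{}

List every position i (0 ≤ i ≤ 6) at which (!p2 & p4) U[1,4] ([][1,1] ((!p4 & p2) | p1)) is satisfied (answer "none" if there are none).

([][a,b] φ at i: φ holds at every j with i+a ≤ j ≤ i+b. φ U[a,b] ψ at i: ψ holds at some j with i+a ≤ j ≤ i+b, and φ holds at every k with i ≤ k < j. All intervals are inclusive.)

Evaluate at each i in [0,6]:
  i=0: ✓ (rhs at j=1; lhs holds on [0,0])
  i=1: ✗ (lhs fails at k=1 before rhs at j=4)
  i=2: ✗ (lhs fails at k=2 before rhs at j=4)
  i=3: ✓ (rhs at j=4; lhs holds on [3,3])
  i=4: ✗ (lhs fails at k=4 before rhs at j=5)
  i=5: ✗ (lhs fails at k=5 before rhs at j=6)
  i=6: ✗ (lhs fails at k=6 before rhs at j=8)

0, 3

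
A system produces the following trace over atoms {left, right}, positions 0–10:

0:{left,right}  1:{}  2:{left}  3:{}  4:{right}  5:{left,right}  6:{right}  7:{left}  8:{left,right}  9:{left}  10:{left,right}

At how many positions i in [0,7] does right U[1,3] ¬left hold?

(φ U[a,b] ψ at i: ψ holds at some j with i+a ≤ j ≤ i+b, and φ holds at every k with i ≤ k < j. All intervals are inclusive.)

Evaluate at each i in [0,7]:
  i=0: ✓ (rhs at j=1; lhs holds on [0,0])
  i=1: ✗ (lhs fails at k=1 before rhs at j=3)
  i=2: ✗ (lhs fails at k=2 before rhs at j=3)
  i=3: ✗ (lhs fails at k=3 before rhs at j=4)
  i=4: ✓ (rhs at j=6; lhs holds on [4,5])
  i=5: ✓ (rhs at j=6; lhs holds on [5,5])
  i=6: ✗ (no rhs in [7,9])
  i=7: ✗ (no rhs in [8,10])
Positions where it holds: {0, 4, 5} → 3.

3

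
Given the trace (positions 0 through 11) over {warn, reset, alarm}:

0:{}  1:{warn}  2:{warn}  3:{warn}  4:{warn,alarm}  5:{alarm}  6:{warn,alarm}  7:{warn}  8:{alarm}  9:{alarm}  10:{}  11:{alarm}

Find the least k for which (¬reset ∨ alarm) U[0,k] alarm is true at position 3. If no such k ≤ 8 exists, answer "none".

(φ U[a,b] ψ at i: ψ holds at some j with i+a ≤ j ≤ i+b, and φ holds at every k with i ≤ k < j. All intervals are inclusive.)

Need earliest j ≥ 3 with alarm, and (¬reset ∨ alarm) at every k in [3,j-1].
  j=3: rhs fails.
  j=4: rhs holds; lhs holds on [3,3]. k = 1.

1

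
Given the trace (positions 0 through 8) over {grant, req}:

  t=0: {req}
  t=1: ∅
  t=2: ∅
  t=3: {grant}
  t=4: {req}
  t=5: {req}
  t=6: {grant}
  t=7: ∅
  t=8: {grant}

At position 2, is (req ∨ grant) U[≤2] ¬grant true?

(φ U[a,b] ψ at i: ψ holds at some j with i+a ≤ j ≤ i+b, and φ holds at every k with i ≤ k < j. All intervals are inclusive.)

True

Need some j in [2,4] with ¬grant, and (req ∨ grant) at every k in [2,j-1].
  j=2: ¬grant holds; no prefix to check → satisfied.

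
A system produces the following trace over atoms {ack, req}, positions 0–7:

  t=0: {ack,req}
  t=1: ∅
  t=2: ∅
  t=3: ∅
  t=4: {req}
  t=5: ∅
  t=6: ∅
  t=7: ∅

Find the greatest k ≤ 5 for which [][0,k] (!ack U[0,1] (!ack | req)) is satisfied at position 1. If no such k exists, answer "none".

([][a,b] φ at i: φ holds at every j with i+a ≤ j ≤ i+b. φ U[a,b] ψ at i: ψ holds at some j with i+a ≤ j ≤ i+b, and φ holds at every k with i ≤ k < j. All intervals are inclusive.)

5

(!ack U[0,1] (!ack | req)) must hold from j=1 onward; find where it first fails.
  j=1: holds
  j=2: holds
  j=3: holds
  j=4: holds
  j=5: holds
  j=6: holds
Holds through j=6; largest k = 5.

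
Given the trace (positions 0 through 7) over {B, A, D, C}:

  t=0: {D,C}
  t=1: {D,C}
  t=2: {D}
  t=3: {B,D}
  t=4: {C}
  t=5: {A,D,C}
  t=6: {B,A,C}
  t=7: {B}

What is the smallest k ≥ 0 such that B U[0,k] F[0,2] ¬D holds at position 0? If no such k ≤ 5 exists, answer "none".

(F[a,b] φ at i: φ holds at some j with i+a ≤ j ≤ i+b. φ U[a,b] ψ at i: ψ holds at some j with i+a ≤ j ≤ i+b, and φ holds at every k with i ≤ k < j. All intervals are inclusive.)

none

Need earliest j ≥ 0 with F[0,2] ¬D, and B at every k in [0,j-1].
  j=0: rhs fails.
  j=1: rhs fails.
  j=2: rhs holds but lhs fails at k=0.
  j=3: rhs holds but lhs fails at k=0.
  j=4: rhs holds but lhs fails at k=0.
  j=5: rhs holds but lhs fails at k=0.
No witness within the range → none.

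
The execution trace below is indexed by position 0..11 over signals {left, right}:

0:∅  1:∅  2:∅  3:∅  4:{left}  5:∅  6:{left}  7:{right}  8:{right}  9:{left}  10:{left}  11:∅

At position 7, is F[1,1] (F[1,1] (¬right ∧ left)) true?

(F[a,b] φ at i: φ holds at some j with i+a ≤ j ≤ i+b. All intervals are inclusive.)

Yes

Check F[1,1] (¬right ∧ left) at each j in [8,8]:
  j=8: holds (witness at 9)
Found at j=8 → formula holds.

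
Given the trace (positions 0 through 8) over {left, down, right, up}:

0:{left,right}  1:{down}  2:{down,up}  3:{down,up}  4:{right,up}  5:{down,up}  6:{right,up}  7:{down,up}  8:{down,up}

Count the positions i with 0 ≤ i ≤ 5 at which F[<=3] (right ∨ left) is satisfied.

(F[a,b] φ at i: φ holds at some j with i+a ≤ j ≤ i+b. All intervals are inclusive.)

6

Evaluate at each i in [0,5]:
  i=0: ✓ (witness j=0)
  i=1: ✓ (witness j=4)
  i=2: ✓ (witness j=4)
  i=3: ✓ (witness j=4)
  i=4: ✓ (witness j=4)
  i=5: ✓ (witness j=6)
Positions where it holds: {0, 1, 2, 3, 4, 5} → 6.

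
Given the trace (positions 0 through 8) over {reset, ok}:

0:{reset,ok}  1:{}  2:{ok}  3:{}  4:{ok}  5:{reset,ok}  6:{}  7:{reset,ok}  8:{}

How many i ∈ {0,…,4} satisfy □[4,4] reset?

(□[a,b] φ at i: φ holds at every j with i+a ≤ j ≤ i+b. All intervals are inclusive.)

Evaluate at each i in [0,4]:
  i=0: ✗ (fails at j=4)
  i=1: ✓ (all of [5,5])
  i=2: ✗ (fails at j=6)
  i=3: ✓ (all of [7,7])
  i=4: ✗ (fails at j=8)
Positions where it holds: {1, 3} → 2.

2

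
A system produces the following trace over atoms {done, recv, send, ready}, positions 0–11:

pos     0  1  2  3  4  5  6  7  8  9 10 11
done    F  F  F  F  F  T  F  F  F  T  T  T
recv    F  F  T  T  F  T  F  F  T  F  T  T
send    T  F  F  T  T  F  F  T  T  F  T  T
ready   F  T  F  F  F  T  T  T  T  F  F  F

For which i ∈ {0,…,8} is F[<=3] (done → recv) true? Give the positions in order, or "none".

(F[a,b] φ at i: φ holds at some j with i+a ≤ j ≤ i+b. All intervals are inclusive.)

Evaluate at each i in [0,8]:
  i=0: ✓ (witness j=0)
  i=1: ✓ (witness j=1)
  i=2: ✓ (witness j=2)
  i=3: ✓ (witness j=3)
  i=4: ✓ (witness j=4)
  i=5: ✓ (witness j=5)
  i=6: ✓ (witness j=6)
  i=7: ✓ (witness j=7)
  i=8: ✓ (witness j=8)

0, 1, 2, 3, 4, 5, 6, 7, 8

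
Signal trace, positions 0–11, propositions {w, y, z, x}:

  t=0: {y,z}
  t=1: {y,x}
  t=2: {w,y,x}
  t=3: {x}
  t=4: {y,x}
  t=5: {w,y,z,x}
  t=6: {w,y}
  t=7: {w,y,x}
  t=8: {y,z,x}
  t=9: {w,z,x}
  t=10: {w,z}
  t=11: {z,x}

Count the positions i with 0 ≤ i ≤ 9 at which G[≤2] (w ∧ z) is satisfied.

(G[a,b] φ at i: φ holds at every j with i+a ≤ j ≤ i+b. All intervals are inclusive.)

Evaluate at each i in [0,9]:
  i=0: ✗ (fails at j=0)
  i=1: ✗ (fails at j=1)
  i=2: ✗ (fails at j=2)
  i=3: ✗ (fails at j=3)
  i=4: ✗ (fails at j=4)
  i=5: ✗ (fails at j=6)
  i=6: ✗ (fails at j=6)
  i=7: ✗ (fails at j=7)
  i=8: ✗ (fails at j=8)
  i=9: ✗ (fails at j=11)
Positions where it holds: {} → 0.

0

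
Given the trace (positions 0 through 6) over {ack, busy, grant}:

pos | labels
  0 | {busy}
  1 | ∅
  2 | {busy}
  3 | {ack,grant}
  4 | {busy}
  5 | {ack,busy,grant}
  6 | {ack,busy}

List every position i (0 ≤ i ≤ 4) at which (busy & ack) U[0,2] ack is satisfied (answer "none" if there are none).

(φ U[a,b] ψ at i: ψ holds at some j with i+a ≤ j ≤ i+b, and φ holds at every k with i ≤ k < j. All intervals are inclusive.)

3

Evaluate at each i in [0,4]:
  i=0: ✗ (no rhs in [0,2])
  i=1: ✗ (lhs fails at k=1 before rhs at j=3)
  i=2: ✗ (lhs fails at k=2 before rhs at j=3)
  i=3: ✓ (rhs at j=3)
  i=4: ✗ (lhs fails at k=4 before rhs at j=5)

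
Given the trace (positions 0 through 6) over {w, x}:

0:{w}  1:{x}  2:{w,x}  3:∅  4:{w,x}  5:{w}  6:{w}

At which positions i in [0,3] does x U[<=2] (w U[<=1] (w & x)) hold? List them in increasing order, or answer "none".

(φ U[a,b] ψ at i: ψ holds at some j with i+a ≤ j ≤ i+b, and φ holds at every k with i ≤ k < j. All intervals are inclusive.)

1, 2

Evaluate at each i in [0,3]:
  i=0: ✗ (lhs fails at k=0 before rhs at j=2)
  i=1: ✓ (rhs at j=2; lhs holds on [1,1])
  i=2: ✓ (rhs at j=2)
  i=3: ✗ (lhs fails at k=3 before rhs at j=4)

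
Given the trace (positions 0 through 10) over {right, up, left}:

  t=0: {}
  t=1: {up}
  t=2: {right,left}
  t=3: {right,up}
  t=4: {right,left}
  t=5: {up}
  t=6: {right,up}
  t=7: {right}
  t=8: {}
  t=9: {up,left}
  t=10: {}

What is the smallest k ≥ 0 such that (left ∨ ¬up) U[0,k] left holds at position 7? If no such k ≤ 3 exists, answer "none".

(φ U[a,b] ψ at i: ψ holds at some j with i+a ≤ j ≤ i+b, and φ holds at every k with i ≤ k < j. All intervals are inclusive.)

Need earliest j ≥ 7 with left, and (left ∨ ¬up) at every k in [7,j-1].
  j=7: rhs fails.
  j=8: rhs fails.
  j=9: rhs holds; lhs holds on [7,8]. k = 2.

2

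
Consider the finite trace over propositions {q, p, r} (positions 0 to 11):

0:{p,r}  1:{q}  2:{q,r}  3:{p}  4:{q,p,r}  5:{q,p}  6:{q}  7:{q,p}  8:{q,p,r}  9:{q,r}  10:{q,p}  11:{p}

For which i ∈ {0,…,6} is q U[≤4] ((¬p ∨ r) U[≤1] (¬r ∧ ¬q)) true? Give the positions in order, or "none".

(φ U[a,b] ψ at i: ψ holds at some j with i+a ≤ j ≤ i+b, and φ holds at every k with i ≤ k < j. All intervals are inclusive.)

Evaluate at each i in [0,6]:
  i=0: ✗ (lhs fails at k=0 before rhs at j=2)
  i=1: ✓ (rhs at j=2; lhs holds on [1,1])
  i=2: ✓ (rhs at j=2)
  i=3: ✓ (rhs at j=3)
  i=4: ✗ (no rhs in [4,8])
  i=5: ✗ (no rhs in [5,9])
  i=6: ✗ (no rhs in [6,10])

1, 2, 3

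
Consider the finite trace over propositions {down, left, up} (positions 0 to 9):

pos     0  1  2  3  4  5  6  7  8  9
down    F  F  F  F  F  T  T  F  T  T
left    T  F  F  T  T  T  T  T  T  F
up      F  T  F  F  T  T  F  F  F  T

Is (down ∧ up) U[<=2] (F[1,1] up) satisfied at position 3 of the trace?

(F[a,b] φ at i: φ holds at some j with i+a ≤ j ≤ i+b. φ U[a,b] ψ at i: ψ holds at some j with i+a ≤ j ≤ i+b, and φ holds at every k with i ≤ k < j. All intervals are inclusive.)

Yes

Need some j in [3,5] with F[1,1] up, and (down ∧ up) at every k in [3,j-1].
  j=3: F[1,1] up holds; no prefix to check → satisfied.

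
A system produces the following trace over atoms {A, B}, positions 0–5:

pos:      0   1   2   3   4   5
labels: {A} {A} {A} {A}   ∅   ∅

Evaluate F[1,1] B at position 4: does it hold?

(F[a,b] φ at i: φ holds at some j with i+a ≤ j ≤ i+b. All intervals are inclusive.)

Check B at each j in [5,5]:
  j=5: false
No position in the window satisfies it → formula fails.

False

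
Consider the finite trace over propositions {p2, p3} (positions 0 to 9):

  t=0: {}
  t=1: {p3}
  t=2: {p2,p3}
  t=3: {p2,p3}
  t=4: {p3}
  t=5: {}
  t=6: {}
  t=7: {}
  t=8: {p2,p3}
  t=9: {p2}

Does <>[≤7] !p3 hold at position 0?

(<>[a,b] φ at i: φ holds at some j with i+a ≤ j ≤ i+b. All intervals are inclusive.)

Check !p3 at each j in [0,7]:
  j=0: true
  j=1: false
  j=2: false
  j=3: false
  j=4: false
  j=5: true
  j=6: true
  j=7: true
Found at j=0 → formula holds.

Holds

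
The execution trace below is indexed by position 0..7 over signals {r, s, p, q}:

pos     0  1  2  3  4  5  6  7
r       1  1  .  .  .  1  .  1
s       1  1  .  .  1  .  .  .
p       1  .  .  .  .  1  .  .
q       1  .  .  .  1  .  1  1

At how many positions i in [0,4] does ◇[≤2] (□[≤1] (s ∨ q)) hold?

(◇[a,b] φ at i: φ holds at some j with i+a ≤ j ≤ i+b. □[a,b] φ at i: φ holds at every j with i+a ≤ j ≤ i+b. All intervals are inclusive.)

Evaluate at each i in [0,4]:
  i=0: ✓ (witness j=0)
  i=1: ✗ (none in [1,3])
  i=2: ✗ (none in [2,4])
  i=3: ✗ (none in [3,5])
  i=4: ✓ (witness j=6)
Positions where it holds: {0, 4} → 2.

2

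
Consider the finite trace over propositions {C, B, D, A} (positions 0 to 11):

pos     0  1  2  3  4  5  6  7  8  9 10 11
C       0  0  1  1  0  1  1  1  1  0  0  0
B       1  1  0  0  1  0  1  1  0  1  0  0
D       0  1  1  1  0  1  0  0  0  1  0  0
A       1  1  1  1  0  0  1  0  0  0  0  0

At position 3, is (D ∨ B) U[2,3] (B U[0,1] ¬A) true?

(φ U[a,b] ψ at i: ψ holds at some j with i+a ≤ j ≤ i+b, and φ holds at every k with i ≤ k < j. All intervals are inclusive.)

Need some j in [5,6] with (B U[0,1] ¬A), and (D ∨ B) at every k in [3,j-1].
  j=5: (B U[0,1] ¬A) holds; (D ∨ B) holds at every k in [3,4] → satisfied.

True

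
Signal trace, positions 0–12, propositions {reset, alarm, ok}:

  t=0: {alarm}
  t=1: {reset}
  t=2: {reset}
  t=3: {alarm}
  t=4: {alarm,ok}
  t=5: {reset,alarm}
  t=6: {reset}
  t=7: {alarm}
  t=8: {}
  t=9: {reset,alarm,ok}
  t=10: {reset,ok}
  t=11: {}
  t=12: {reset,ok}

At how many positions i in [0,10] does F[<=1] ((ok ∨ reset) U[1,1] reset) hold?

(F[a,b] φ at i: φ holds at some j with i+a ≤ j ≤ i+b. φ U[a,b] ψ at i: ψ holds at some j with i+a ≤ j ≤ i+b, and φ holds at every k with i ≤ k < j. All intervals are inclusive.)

7

Evaluate at each i in [0,10]:
  i=0: ✓ (witness j=1)
  i=1: ✓ (witness j=1)
  i=2: ✗ (none in [2,3])
  i=3: ✓ (witness j=4)
  i=4: ✓ (witness j=4)
  i=5: ✓ (witness j=5)
  i=6: ✗ (none in [6,7])
  i=7: ✗ (none in [7,8])
  i=8: ✓ (witness j=9)
  i=9: ✓ (witness j=9)
  i=10: ✗ (none in [10,11])
Positions where it holds: {0, 1, 3, 4, 5, 8, 9} → 7.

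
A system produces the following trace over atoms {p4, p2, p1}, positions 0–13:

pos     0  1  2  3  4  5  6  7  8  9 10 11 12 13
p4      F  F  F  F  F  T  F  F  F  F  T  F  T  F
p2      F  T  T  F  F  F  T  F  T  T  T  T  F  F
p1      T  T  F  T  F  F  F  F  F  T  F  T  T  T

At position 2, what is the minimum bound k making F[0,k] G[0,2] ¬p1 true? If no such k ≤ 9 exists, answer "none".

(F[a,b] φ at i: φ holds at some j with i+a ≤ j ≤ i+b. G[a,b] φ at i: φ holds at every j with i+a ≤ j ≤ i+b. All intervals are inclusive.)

2

Scan j = 2,3,… for G[0,2] ¬p1:
  j=2: fails
  j=3: fails
  j=4: holds
First hit at j=4, so smallest k = 4-2 = 2.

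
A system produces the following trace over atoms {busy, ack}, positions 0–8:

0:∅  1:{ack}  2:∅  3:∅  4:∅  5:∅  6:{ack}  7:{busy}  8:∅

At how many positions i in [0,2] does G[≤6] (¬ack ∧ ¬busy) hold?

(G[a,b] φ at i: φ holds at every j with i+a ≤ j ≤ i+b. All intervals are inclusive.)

Evaluate at each i in [0,2]:
  i=0: ✗ (fails at j=1)
  i=1: ✗ (fails at j=1)
  i=2: ✗ (fails at j=6)
Positions where it holds: {} → 0.

0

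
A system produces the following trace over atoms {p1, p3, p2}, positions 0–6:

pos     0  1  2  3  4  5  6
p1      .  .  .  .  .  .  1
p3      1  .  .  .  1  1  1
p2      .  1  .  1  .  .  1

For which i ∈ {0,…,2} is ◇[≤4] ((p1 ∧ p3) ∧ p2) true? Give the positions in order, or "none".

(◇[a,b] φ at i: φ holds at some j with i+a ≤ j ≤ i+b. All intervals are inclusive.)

Evaluate at each i in [0,2]:
  i=0: ✗ (none in [0,4])
  i=1: ✗ (none in [1,5])
  i=2: ✓ (witness j=6)

2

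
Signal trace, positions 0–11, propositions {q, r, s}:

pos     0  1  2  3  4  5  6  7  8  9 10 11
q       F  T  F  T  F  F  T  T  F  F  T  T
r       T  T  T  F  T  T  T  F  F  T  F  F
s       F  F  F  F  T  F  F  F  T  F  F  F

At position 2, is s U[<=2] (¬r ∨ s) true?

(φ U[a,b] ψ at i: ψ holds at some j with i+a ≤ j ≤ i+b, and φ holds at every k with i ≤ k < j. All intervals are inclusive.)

No

Need some j in [2,4] with (¬r ∨ s), and s at every k in [2,j-1].
  j=2: (¬r ∨ s) false.
  j=3: (¬r ∨ s) holds, but s fails at k=2 → not this j.
  j=4: (¬r ∨ s) holds, but s fails at k=2 → not this j.
No j in the window works → until fails.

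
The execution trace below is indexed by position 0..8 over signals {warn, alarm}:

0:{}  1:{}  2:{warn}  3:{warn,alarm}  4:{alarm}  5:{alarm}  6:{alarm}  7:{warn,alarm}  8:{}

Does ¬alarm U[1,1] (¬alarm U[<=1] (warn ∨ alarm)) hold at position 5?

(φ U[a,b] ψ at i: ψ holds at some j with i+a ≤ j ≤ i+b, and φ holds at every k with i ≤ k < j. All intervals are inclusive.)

No

Need some j in [6,6] with (¬alarm U[<=1] (warn ∨ alarm)), and ¬alarm at every k in [5,j-1].
  j=6: (¬alarm U[<=1] (warn ∨ alarm)) holds, but ¬alarm fails at k=5 → not this j.
No j in the window works → until fails.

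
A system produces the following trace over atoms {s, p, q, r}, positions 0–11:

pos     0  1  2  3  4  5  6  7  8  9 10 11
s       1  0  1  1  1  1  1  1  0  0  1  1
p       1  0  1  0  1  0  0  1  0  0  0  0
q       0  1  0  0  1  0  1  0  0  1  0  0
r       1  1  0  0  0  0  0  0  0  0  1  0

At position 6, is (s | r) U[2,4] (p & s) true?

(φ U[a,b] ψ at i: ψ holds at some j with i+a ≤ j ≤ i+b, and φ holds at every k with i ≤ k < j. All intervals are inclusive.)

Does not hold

Need some j in [8,10] with (p & s), and (s | r) at every k in [6,j-1].
  j=8: (p & s) false.
  j=9: (p & s) false.
  j=10: (p & s) false.
No j in the window works → until fails.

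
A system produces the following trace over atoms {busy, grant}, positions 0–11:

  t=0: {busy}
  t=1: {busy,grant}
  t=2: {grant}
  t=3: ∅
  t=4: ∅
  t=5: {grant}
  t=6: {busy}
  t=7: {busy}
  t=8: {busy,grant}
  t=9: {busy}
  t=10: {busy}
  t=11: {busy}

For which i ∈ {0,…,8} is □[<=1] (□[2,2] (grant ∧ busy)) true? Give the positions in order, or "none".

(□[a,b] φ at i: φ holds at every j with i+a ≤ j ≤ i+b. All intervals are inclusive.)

Evaluate at each i in [0,8]:
  i=0: ✗ (fails at j=0)
  i=1: ✗ (fails at j=1)
  i=2: ✗ (fails at j=2)
  i=3: ✗ (fails at j=3)
  i=4: ✗ (fails at j=4)
  i=5: ✗ (fails at j=5)
  i=6: ✗ (fails at j=7)
  i=7: ✗ (fails at j=7)
  i=8: ✗ (fails at j=8)

none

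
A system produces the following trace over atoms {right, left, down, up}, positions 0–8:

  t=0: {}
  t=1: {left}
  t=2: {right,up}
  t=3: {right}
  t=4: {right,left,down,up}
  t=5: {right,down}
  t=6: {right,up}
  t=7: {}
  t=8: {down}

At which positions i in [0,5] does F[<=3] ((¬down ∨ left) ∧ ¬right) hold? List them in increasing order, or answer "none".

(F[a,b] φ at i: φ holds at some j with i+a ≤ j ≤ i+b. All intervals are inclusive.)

0, 1, 4, 5

Evaluate at each i in [0,5]:
  i=0: ✓ (witness j=0)
  i=1: ✓ (witness j=1)
  i=2: ✗ (none in [2,5])
  i=3: ✗ (none in [3,6])
  i=4: ✓ (witness j=7)
  i=5: ✓ (witness j=7)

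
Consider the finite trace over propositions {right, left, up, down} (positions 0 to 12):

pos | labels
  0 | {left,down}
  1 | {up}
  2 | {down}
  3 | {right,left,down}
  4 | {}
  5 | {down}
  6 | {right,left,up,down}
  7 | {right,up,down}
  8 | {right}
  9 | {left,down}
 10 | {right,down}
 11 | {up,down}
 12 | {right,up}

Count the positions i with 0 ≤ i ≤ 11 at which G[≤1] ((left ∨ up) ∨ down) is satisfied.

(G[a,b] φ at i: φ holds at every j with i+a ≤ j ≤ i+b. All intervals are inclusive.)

Evaluate at each i in [0,11]:
  i=0: ✓ (all of [0,1])
  i=1: ✓ (all of [1,2])
  i=2: ✓ (all of [2,3])
  i=3: ✗ (fails at j=4)
  i=4: ✗ (fails at j=4)
  i=5: ✓ (all of [5,6])
  i=6: ✓ (all of [6,7])
  i=7: ✗ (fails at j=8)
  i=8: ✗ (fails at j=8)
  i=9: ✓ (all of [9,10])
  i=10: ✓ (all of [10,11])
  i=11: ✓ (all of [11,12])
Positions where it holds: {0, 1, 2, 5, 6, 9, 10, 11} → 8.

8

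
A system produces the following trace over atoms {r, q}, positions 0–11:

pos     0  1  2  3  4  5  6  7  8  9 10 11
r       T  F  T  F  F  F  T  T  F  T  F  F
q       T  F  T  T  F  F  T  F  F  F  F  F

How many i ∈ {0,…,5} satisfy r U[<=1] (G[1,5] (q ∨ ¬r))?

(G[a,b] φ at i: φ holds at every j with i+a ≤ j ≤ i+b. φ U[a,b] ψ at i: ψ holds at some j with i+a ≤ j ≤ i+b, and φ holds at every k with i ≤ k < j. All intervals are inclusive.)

2

Evaluate at each i in [0,5]:
  i=0: ✓ (rhs at j=0)
  i=1: ✓ (rhs at j=1)
  i=2: ✗ (no rhs in [2,3])
  i=3: ✗ (no rhs in [3,4])
  i=4: ✗ (no rhs in [4,5])
  i=5: ✗ (no rhs in [5,6])
Positions where it holds: {0, 1} → 2.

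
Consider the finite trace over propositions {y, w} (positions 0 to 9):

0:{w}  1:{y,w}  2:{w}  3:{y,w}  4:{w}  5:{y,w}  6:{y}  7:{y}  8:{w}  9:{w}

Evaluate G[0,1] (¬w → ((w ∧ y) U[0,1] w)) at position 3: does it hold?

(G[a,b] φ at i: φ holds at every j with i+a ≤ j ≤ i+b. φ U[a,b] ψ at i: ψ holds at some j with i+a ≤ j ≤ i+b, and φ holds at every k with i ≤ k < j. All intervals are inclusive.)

Check (¬w → ((w ∧ y) U[0,1] w)) at every j in [3,4]:
  j=3: antecedent false → ✓
  j=4: antecedent false → ✓
All positions satisfy it → formula holds.

True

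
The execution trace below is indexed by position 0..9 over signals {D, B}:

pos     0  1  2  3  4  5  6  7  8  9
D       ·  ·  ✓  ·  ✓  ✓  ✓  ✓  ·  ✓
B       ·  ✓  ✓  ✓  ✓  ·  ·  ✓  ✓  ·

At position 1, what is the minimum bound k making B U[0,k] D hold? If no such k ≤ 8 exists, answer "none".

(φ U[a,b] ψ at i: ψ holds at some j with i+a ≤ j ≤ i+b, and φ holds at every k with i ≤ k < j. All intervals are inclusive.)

1

Need earliest j ≥ 1 with D, and B at every k in [1,j-1].
  j=1: rhs fails.
  j=2: rhs holds; lhs holds on [1,1]. k = 1.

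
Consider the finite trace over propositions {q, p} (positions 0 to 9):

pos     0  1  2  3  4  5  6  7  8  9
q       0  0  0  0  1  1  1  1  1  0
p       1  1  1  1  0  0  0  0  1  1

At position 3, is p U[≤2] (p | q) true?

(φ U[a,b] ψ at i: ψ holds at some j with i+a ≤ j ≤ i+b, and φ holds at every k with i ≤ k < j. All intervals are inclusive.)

Need some j in [3,5] with (p | q), and p at every k in [3,j-1].
  j=3: (p | q) holds; no prefix to check → satisfied.

Holds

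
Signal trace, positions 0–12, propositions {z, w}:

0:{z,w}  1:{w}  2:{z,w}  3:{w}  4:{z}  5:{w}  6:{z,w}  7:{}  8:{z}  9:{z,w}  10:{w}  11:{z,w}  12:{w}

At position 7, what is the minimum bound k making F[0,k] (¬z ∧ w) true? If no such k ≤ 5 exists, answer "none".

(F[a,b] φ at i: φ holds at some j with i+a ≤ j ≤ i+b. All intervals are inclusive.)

3

Scan j = 7,8,… for (¬z ∧ w):
  j=7: fails
  j=8: fails
  j=9: fails
  j=10: holds
First hit at j=10, so smallest k = 10-7 = 3.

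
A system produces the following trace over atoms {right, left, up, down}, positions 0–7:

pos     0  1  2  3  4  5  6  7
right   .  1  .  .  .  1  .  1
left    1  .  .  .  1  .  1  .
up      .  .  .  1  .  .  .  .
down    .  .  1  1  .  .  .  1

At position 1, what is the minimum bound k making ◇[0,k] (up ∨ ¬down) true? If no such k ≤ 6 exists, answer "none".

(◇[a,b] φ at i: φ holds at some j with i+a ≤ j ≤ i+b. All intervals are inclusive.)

0

Scan j = 1,2,… for (up ∨ ¬down):
  j=1: holds
First hit at j=1, so smallest k = 1-1 = 0.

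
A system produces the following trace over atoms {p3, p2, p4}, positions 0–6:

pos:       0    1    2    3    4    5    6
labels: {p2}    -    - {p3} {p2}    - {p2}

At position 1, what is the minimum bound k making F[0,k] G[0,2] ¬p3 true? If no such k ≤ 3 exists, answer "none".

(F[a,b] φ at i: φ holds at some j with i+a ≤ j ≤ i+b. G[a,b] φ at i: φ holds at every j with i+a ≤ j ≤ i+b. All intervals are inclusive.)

Scan j = 1,2,… for G[0,2] ¬p3:
  j=1: fails
  j=2: fails
  j=3: fails
  j=4: holds
First hit at j=4, so smallest k = 4-1 = 3.

3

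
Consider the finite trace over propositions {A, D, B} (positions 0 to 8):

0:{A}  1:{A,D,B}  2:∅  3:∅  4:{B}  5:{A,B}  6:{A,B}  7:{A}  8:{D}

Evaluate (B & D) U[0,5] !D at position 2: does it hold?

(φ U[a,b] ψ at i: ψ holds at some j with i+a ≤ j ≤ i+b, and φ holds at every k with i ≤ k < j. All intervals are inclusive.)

Yes

Need some j in [2,7] with !D, and (B & D) at every k in [2,j-1].
  j=2: !D holds; no prefix to check → satisfied.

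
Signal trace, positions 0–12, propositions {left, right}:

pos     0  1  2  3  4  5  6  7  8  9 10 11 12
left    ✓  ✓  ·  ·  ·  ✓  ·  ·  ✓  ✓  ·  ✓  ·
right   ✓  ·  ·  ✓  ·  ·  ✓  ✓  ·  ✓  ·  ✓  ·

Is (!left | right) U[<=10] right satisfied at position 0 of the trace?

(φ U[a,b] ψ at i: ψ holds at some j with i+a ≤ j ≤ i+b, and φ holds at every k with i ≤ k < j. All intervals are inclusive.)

Need some j in [0,10] with right, and (!left | right) at every k in [0,j-1].
  j=0: right holds; no prefix to check → satisfied.

Yes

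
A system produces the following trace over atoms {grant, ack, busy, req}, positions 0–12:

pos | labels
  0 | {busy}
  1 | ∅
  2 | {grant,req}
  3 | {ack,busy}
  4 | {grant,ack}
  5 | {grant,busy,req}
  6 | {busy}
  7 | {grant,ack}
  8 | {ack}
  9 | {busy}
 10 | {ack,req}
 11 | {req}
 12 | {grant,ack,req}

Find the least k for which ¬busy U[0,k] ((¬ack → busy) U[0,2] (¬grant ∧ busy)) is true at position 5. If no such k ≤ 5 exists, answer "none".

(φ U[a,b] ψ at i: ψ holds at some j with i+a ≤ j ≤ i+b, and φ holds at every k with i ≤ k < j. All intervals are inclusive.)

0

Need earliest j ≥ 5 with ((¬ack → busy) U[0,2] (¬grant ∧ busy)), and ¬busy at every k in [5,j-1].
  j=5: rhs holds (empty prefix). k = 0.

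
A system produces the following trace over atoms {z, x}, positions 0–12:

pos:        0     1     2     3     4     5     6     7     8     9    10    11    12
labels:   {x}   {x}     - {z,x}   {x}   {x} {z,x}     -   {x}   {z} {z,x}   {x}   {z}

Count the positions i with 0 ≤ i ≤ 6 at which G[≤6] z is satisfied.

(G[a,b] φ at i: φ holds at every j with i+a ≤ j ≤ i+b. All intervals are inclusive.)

Evaluate at each i in [0,6]:
  i=0: ✗ (fails at j=0)
  i=1: ✗ (fails at j=1)
  i=2: ✗ (fails at j=2)
  i=3: ✗ (fails at j=4)
  i=4: ✗ (fails at j=4)
  i=5: ✗ (fails at j=5)
  i=6: ✗ (fails at j=7)
Positions where it holds: {} → 0.

0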